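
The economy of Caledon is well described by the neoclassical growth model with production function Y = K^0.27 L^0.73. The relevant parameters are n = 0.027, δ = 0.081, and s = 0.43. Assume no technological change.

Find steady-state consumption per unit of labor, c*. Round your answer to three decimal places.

Steady state requires s·f(k) = (n + δ)·k, i.e. s·k^α = (n + δ)·k.
Dividing both sides by k: k^(1−α) = s / (n + δ).
k^0.73 = 0.43 / (0.027 + 0.081) = 0.43 / 0.108 = 3.9815
k* = 3.9815^(1/0.73) ≈ 6.6372
y* = (k*)^α = 6.6372^0.27 ≈ 1.6670
c* = (1 − s)·y* = (1 − 0.43) × 1.6670 ≈ 0.9502

c* ≈ 0.950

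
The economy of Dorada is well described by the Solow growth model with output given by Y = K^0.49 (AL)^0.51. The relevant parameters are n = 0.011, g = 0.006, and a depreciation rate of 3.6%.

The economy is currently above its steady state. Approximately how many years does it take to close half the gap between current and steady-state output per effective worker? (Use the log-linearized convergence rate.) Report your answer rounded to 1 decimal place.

Near the steady state the convergence rate is λ = (1 − α)(n + g + δ).
λ = (1 − 0.49) × 0.053 = 0.51 × 0.053 = 0.02703
Half-life = ln 2 / λ = 0.6931 / 0.02703 ≈ 25.64 years

about 25.6 years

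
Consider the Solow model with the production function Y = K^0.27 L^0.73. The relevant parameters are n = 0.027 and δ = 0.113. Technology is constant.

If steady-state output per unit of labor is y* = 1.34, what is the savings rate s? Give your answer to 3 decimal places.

s ≈ 0.309

In steady state, investment equals break-even investment: s·k^α = (n + δ)·k.
Since y* = [s/(n + δ)]^(α/(1−α)), we have s/(n + δ) = (y*)^((1−α)/α) = 1.34^2.7037 = 2.2062.
Therefore s = 2.2062 × (n + δ) = 2.2062 × 0.140 = 0.3089.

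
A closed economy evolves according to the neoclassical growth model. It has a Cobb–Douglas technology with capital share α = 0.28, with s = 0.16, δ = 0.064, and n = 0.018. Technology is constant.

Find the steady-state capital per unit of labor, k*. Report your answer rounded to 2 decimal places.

k* ≈ 2.53

In steady state, investment equals break-even investment: s·k^α = (n + δ)·k.
Rearranging, k^(1−α) = s / (n + δ).
k^0.72 = 0.16 / (0.018 + 0.064) = 0.16 / 0.082 = 1.9512
k* = 1.9512^(1/0.72) ≈ 2.5304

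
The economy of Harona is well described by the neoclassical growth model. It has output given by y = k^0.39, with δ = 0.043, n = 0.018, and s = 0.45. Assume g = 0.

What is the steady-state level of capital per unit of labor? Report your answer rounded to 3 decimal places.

In steady state, investment equals break-even investment: s·k^α = (n + δ)·k.
Dividing both sides by k: k^(1−α) = s / (n + δ).
k^0.61 = 0.45 / (0.018 + 0.043) = 0.45 / 0.061 = 7.3770
k* = 7.3770^(1/0.61) ≈ 26.4700

k* = 26.470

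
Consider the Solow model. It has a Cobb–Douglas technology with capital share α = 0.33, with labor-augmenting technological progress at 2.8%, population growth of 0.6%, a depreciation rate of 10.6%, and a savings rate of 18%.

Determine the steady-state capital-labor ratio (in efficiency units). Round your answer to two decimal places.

At the steady state, Δk = 0, so s·k^α = (n + g + δ)·k.
Rearranging, k^(1−α) = s / (n + g + δ).
k^0.67 = 0.18 / (0.006 + 0.028 + 0.106) = 0.18 / 0.140 = 1.2857
k* = 1.2857^(1/0.67) ≈ 1.4551

k* ≈ 1.46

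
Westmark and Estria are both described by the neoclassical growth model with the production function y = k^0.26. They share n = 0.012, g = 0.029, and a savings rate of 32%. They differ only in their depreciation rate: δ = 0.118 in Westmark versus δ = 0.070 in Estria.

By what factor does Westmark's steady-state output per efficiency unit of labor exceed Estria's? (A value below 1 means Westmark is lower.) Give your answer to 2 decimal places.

Steady-state y* = [s/(n + g + δ)]^(α/(1−α)), so the ratio is [ (s_W/(n + g + δ)_W) / (s_E/(n + g + δ)_E) ]^0.3514.
s_W/(n + g + δ)_W = 0.32/0.159 = 2.0126; s_E/(n + g + δ)_E = 0.32/0.111 = 2.8829.
Ratio = (2.0126/2.8829)^0.3514 = 0.6981^0.3514 ≈ 0.8814

y*_W / y*_E ≈ 0.88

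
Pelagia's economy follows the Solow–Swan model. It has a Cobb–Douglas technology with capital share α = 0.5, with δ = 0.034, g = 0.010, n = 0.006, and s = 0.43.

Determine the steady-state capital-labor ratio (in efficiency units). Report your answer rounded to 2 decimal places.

In steady state, investment equals break-even investment: s·k^α = (n + g + δ)·k.
Rearranging, k^(1−α) = s / (n + g + δ).
k^0.5 = 0.43 / (0.006 + 0.010 + 0.034) = 0.43 / 0.050 = 8.6000
k* = 8.6000^(1/0.5) ≈ 73.9600

k* = 73.96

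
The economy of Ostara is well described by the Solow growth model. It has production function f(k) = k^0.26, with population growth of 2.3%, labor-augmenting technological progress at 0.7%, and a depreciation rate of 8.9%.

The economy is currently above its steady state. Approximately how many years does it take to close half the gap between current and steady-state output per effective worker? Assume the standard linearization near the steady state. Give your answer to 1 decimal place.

half-life ≈ 7.9 years

Near the steady state the convergence rate is λ = (1 − α)(n + g + δ).
λ = (1 − 0.26) × 0.119 = 0.74 × 0.119 = 0.08806
Half-life = ln 2 / λ = 0.6931 / 0.08806 ≈ 7.87 years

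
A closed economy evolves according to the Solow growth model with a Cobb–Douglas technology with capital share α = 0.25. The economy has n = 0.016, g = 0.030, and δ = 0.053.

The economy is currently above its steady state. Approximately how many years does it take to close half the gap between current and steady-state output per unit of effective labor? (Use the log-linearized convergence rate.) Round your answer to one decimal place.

about 9.3 years

Near the steady state the convergence rate is λ = (1 − α)(n + g + δ).
λ = (1 − 0.25) × 0.099 = 0.75 × 0.099 = 0.07425
Half-life = ln 2 / λ = 0.6931 / 0.07425 ≈ 9.33 years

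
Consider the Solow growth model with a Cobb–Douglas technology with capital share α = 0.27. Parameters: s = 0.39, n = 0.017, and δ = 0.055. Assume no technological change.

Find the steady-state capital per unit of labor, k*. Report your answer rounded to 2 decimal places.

k* ≈ 10.12

At the steady state, Δk = 0, so s·k^α = (n + δ)·k.
Dividing both sides by k: k^(1−α) = s / (n + δ).
k^0.73 = 0.39 / (0.017 + 0.055) = 0.39 / 0.072 = 5.4167
k* = 5.4167^(1/0.73) ≈ 10.1185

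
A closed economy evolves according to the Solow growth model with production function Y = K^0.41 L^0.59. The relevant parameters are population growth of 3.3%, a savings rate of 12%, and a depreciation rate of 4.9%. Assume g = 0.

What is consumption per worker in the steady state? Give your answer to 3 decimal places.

In steady state, investment equals break-even investment: s·k^α = (n + δ)·k.
Dividing both sides by k: k^(1−α) = s / (n + δ).
k^0.59 = 0.12 / (0.033 + 0.049) = 0.12 / 0.082 = 1.4634
k* = 1.4634^(1/0.59) ≈ 1.9067
y* = (k*)^α = 1.9067^0.41 ≈ 1.3029
c* = (1 − s)·y* = (1 − 0.12) × 1.3029 ≈ 1.1466

c* ≈ 1.147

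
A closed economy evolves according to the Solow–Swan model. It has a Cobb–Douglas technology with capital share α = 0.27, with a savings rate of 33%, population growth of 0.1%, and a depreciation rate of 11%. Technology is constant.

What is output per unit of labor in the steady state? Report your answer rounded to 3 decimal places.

In steady state, investment equals break-even investment: s·k^α = (n + δ)·k.
Dividing both sides by k: k^(1−α) = s / (n + δ).
k^0.73 = 0.33 / (0.001 + 0.110) = 0.33 / 0.111 = 2.9730
k* = 2.9730^(1/0.73) ≈ 4.4485
y* = (k*)^α = 4.4485^0.27 ≈ 1.4963

y* ≈ 1.496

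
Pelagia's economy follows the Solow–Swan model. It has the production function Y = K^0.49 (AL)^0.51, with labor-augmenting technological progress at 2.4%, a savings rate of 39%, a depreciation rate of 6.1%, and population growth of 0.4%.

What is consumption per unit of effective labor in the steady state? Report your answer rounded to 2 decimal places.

At the steady state, Δk = 0, so s·k^α = (n + g + δ)·k.
Rearranging, k^(1−α) = s / (n + g + δ).
k^0.51 = 0.39 / (0.004 + 0.024 + 0.061) = 0.39 / 0.089 = 4.3820
k* = 4.3820^(1/0.51) ≈ 18.1210
y* = (k*)^α = 18.1210^0.49 ≈ 4.1353
c* = (1 − s)·y* = (1 − 0.39) × 4.1353 ≈ 2.5225

c* = 2.52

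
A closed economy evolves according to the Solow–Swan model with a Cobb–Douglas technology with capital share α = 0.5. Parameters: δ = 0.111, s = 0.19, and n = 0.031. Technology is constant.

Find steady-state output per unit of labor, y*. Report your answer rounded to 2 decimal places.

In steady state, investment equals break-even investment: s·k^α = (n + δ)·k.
Rearranging, k^(1−α) = s / (n + δ).
k^0.5 = 0.19 / (0.031 + 0.111) = 0.19 / 0.142 = 1.3380
k* = 1.3380^(1/0.5) ≈ 1.7902
y* = (k*)^α = 1.7902^0.5 ≈ 1.3380

y* = 1.34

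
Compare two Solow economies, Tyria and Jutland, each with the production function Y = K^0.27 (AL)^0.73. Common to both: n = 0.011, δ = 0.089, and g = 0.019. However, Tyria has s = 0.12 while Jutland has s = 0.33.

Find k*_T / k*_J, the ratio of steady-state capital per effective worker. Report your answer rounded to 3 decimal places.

Steady-state k* = [s/(n + g + δ)]^(1/(1−α)), so the ratio is [ (s_T/(n + g + δ)_T) / (s_J/(n + g + δ)_J) ]^1.3699.
s_T/(n + g + δ)_T = 0.12/0.119 = 1.0084; s_J/(n + g + δ)_J = 0.33/0.119 = 2.7731.
Ratio = (1.0084/2.7731)^1.3699 = 0.3636^1.3699 ≈ 0.2501

k*_T / k*_J ≈ 0.250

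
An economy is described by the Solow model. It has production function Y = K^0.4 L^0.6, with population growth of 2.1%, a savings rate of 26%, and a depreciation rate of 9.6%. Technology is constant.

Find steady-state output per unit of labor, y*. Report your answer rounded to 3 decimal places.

y* = 1.703

Steady state requires s·f(k) = (n + δ)·k, i.e. s·k^α = (n + δ)·k.
Rearranging, k^(1−α) = s / (n + δ).
k^0.6 = 0.26 / (0.021 + 0.096) = 0.26 / 0.117 = 2.2222
k* = 2.2222^(1/0.6) ≈ 3.7842
y* = (k*)^α = 3.7842^0.4 ≈ 1.7029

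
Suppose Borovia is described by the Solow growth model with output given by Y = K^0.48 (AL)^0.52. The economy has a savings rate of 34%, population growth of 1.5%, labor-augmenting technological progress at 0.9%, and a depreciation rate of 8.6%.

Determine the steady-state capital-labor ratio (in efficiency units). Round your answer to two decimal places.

k* ≈ 8.76

Steady state requires s·f(k) = (n + g + δ)·k, i.e. s·k^α = (n + g + δ)·k.
Dividing both sides by k: k^(1−α) = s / (n + g + δ).
k^0.52 = 0.34 / (0.015 + 0.009 + 0.086) = 0.34 / 0.110 = 3.0909
k* = 3.0909^(1/0.52) ≈ 8.7593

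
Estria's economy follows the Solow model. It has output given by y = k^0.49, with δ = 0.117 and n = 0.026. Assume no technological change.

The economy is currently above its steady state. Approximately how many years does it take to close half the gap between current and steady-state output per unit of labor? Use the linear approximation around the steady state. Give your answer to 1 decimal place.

Near the steady state the convergence rate is λ = (1 − α)(n + δ).
λ = (1 − 0.49) × 0.143 = 0.51 × 0.143 = 0.07293
Half-life = ln 2 / λ = 0.6931 / 0.07293 ≈ 9.50 years

half-life ≈ 9.5 years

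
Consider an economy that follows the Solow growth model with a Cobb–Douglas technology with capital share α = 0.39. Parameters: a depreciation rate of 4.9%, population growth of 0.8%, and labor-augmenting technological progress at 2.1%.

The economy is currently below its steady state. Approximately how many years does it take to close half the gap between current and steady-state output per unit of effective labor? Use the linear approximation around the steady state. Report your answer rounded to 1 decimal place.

about 14.6 years

Near the steady state the convergence rate is λ = (1 − α)(n + g + δ).
λ = (1 − 0.39) × 0.078 = 0.61 × 0.078 = 0.04758
Half-life = ln 2 / λ = 0.6931 / 0.04758 ≈ 14.57 years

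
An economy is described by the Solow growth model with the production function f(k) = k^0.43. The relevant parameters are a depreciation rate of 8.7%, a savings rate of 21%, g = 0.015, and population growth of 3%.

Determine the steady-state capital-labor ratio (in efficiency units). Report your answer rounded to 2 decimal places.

k* = 2.26

Steady state requires s·f(k) = (n + g + δ)·k, i.e. s·k^α = (n + g + δ)·k.
Rearranging, k^(1−α) = s / (n + g + δ).
k^0.57 = 0.21 / (0.030 + 0.015 + 0.087) = 0.21 / 0.132 = 1.5909
k* = 1.5909^(1/0.57) ≈ 2.2582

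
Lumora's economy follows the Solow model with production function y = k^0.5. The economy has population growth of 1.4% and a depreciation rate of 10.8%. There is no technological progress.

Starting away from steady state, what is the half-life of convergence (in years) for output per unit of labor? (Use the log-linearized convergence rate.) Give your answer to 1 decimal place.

half-life ≈ 11.4 years

Near the steady state the convergence rate is λ = (1 − α)(n + δ).
λ = (1 − 0.5) × 0.122 = 0.5 × 0.122 = 0.0610
Half-life = ln 2 / λ = 0.6931 / 0.0610 ≈ 11.36 years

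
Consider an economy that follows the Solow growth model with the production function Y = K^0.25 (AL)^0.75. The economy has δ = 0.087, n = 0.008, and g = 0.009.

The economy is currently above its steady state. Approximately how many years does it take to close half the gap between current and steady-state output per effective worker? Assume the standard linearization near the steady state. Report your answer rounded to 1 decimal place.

t_½ ≈ 8.9 years

Near the steady state the convergence rate is λ = (1 − α)(n + g + δ).
λ = (1 − 0.25) × 0.104 = 0.75 × 0.104 = 0.0780
Half-life = ln 2 / λ = 0.6931 / 0.0780 ≈ 8.89 years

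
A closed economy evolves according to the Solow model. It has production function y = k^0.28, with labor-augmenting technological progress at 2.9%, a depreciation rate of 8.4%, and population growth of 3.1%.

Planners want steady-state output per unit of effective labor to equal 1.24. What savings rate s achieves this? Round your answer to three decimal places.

s ≈ 0.250

At the steady state, Δk = 0, so s·k^α = (n + g + δ)·k.
Since y* = [s/(n + g + δ)]^(α/(1−α)), we have s/(n + g + δ) = (y*)^((1−α)/α) = 1.24^2.5714 = 1.7387.
Therefore s = 1.7387 × (n + g + δ) = 1.7387 × 0.144 = 0.2504.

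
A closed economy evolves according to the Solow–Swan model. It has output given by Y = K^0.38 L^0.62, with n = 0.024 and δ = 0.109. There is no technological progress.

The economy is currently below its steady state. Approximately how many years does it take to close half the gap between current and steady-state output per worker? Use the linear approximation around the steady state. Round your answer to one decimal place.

t_½ ≈ 8.4 years

Near the steady state the convergence rate is λ = (1 − α)(n + δ).
λ = (1 − 0.38) × 0.133 = 0.62 × 0.133 = 0.08246
Half-life = ln 2 / λ = 0.6931 / 0.08246 ≈ 8.41 years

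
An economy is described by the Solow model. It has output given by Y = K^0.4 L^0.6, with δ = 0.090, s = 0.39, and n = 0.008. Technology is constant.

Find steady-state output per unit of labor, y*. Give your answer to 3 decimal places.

At the steady state, Δk = 0, so s·k^α = (n + δ)·k.
Dividing both sides by k: k^(1−α) = s / (n + δ).
k^0.6 = 0.39 / (0.008 + 0.090) = 0.39 / 0.098 = 3.9796
k* = 3.9796^(1/0.6) ≈ 9.9938
y* = (k*)^α = 9.9938^0.4 ≈ 2.5113

y* = 2.511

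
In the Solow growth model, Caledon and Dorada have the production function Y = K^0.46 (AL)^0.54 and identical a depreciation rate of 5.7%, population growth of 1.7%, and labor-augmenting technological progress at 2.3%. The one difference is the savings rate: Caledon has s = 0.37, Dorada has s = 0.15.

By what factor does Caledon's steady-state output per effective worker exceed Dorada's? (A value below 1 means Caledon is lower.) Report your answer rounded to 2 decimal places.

y*_C / y*_D ≈ 2.16

Steady-state y* = [s/(n + g + δ)]^(α/(1−α)), so the ratio is [ (s_C/(n + g + δ)_C) / (s_D/(n + g + δ)_D) ]^0.8519.
s_C/(n + g + δ)_C = 0.37/0.097 = 3.8144; s_D/(n + g + δ)_D = 0.15/0.097 = 1.5464.
Ratio = (3.8144/1.5464)^0.8519 = 2.4666^0.8519 ≈ 2.1579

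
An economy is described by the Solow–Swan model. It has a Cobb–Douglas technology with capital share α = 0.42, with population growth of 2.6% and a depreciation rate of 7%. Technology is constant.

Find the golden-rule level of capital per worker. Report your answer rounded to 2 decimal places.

k_gold ≈ 12.74

The golden rule sets f'(k) = n + δ, i.e. α·k^(α−1) = n + δ.
So k^(1−α) = α / (n + δ) = 0.42 / 0.096 = 4.3750.
k_gold = 4.3750^(1/0.58) ≈ 12.7390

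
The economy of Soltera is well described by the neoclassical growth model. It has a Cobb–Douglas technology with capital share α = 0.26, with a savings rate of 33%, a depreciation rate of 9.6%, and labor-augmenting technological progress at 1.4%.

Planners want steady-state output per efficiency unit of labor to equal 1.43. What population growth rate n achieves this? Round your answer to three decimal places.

n ≈ 0.009

Steady state requires s·f(k) = (n + g + δ)·k, i.e. s·k^α = (n + g + δ)·k.
Since y* = [s/(n + g + δ)]^(α/(1−α)), we have s/(n + g + δ) = (y*)^((1−α)/α) = 1.43^2.8462 = 2.7677.
Therefore n + g + δ = s / 2.7677 = 0.33 / 2.7677 = 0.1192, so n = 0.1192 − 0.110 = 0.0092.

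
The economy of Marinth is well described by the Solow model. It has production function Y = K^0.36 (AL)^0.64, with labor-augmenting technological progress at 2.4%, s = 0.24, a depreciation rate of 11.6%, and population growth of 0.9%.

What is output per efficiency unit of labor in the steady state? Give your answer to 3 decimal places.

Steady state requires s·f(k) = (n + g + δ)·k, i.e. s·k^α = (n + g + δ)·k.
Rearranging, k^(1−α) = s / (n + g + δ).
k^0.64 = 0.24 / (0.009 + 0.024 + 0.116) = 0.24 / 0.149 = 1.6107
k* = 1.6107^(1/0.64) ≈ 2.1060
y* = (k*)^α = 2.1060^0.36 ≈ 1.3075

y* = 1.308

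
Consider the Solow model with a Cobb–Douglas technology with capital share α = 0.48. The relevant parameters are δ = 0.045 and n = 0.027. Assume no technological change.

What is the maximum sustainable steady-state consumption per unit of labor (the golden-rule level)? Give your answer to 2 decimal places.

At the golden rule, f'(k) = n + δ, so α·k^(α−1) = n + δ and k_gold = (α/(n + δ))^(1/(1−α)).
k_gold = (0.48/0.072)^(1/0.52) = 6.6667^1.9231 ≈ 38.4117
c_gold = f(k_gold) − (n + δ)·k_gold = 5.7616 − 0.072×38.4117 ≈ 2.9960

c_gold ≈ 3.00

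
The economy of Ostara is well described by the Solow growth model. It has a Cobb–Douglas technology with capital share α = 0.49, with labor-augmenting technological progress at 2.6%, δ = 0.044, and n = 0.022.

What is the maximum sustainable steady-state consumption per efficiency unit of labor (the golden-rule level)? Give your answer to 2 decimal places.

c_gold ≈ 2.54

At the golden rule, f'(k) = n + g + δ, so α·k^(α−1) = n + g + δ and k_gold = (α/(n + g + δ))^(1/(1−α)).
k_gold = (0.49/0.092)^(1/0.51) = 5.3261^1.9608 ≈ 26.5671
c_gold = f(k_gold) − (n + g + δ)·k_gold = 4.9880 − 0.092×26.5671 ≈ 2.5438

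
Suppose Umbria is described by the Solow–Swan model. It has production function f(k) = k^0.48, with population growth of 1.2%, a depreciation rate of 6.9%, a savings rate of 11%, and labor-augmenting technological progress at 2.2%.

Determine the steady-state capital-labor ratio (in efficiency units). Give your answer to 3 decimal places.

k* = 1.135

At the steady state, Δk = 0, so s·k^α = (n + g + δ)·k.
Dividing both sides by k: k^(1−α) = s / (n + g + δ).
k^0.52 = 0.11 / (0.012 + 0.022 + 0.069) = 0.11 / 0.103 = 1.0680
k* = 1.0680^(1/0.52) ≈ 1.1349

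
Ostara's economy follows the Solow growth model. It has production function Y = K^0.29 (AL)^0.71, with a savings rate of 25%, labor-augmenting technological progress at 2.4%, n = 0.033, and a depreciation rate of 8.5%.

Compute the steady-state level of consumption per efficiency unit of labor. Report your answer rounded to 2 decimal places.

At the steady state, Δk = 0, so s·k^α = (n + g + δ)·k.
Rearranging, k^(1−α) = s / (n + g + δ).
k^0.71 = 0.25 / (0.033 + 0.024 + 0.085) = 0.25 / 0.142 = 1.7606
k* = 1.7606^(1/0.71) ≈ 2.2182
y* = (k*)^α = 2.2182^0.29 ≈ 1.2599
c* = (1 − s)·y* = (1 − 0.25) × 1.2599 ≈ 0.9449

c* = 0.94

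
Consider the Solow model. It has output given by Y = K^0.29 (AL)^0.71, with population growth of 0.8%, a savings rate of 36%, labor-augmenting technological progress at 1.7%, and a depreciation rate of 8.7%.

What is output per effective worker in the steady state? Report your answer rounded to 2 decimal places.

Steady state requires s·f(k) = (n + g + δ)·k, i.e. s·k^α = (n + g + δ)·k.
Rearranging, k^(1−α) = s / (n + g + δ).
k^0.71 = 0.36 / (0.008 + 0.017 + 0.087) = 0.36 / 0.112 = 3.2143
k* = 3.2143^(1/0.71) ≈ 5.1785
y* = (k*)^α = 5.1785^0.29 ≈ 1.6111

y* = 1.61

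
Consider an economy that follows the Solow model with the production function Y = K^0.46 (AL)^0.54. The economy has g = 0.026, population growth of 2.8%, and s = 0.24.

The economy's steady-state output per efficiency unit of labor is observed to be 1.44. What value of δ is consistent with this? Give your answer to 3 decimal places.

In steady state, investment equals break-even investment: s·k^α = (n + g + δ)·k.
Since y* = [s/(n + g + δ)]^(α/(1−α)), we have s/(n + g + δ) = (y*)^((1−α)/α) = 1.44^1.1739 = 1.5343.
Therefore n + g + δ = s / 1.5343 = 0.24 / 1.5343 = 0.1564, so δ = 0.1564 − 0.054 = 0.1024.

δ ≈ 0.102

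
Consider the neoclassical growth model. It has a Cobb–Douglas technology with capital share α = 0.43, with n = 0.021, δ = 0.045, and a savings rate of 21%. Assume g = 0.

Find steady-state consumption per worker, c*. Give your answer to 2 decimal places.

c* ≈ 1.89

Steady state requires s·f(k) = (n + δ)·k, i.e. s·k^α = (n + δ)·k.
Rearranging, k^(1−α) = s / (n + δ).
k^0.57 = 0.21 / (0.021 + 0.045) = 0.21 / 0.066 = 3.1818
k* = 3.1818^(1/0.57) ≈ 7.6187
y* = (k*)^α = 7.6187^0.43 ≈ 2.3945
c* = (1 − s)·y* = (1 − 0.21) × 2.3945 ≈ 1.8917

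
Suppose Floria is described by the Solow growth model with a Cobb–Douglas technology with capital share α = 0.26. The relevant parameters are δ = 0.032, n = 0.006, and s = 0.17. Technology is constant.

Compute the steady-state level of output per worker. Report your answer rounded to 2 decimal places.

At the steady state, Δk = 0, so s·k^α = (n + δ)·k.
Dividing both sides by k: k^(1−α) = s / (n + δ).
k^0.74 = 0.17 / (0.006 + 0.032) = 0.17 / 0.038 = 4.4737
k* = 4.4737^(1/0.74) ≈ 7.5732
y* = (k*)^α = 7.5732^0.26 ≈ 1.6928

y* ≈ 1.69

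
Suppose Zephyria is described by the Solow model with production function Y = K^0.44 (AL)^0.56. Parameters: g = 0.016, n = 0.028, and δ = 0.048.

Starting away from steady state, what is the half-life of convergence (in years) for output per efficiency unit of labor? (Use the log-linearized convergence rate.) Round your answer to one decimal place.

about 13.5 years

Near the steady state the convergence rate is λ = (1 − α)(n + g + δ).
λ = (1 − 0.44) × 0.092 = 0.56 × 0.092 = 0.05152
Half-life = ln 2 / λ = 0.6931 / 0.05152 ≈ 13.45 years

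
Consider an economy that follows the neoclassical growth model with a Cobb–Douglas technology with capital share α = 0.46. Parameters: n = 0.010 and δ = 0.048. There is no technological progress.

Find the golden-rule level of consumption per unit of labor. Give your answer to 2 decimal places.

c_gold ≈ 3.15

At the golden rule, f'(k) = n + δ, so α·k^(α−1) = n + δ and k_gold = (α/(n + δ))^(1/(1−α)).
k_gold = (0.46/0.058)^(1/0.54) = 7.9310^1.8519 ≈ 46.2877
c_gold = f(k_gold) − (n + δ)·k_gold = 5.8360 − 0.058×46.2877 ≈ 3.1513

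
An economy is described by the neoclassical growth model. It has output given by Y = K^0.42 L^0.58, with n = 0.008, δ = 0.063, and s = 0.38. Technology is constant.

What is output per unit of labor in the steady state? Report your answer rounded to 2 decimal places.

y* = 3.37

At the steady state, Δk = 0, so s·k^α = (n + δ)·k.
Dividing both sides by k: k^(1−α) = s / (n + δ).
k^0.58 = 0.38 / (0.008 + 0.063) = 0.38 / 0.071 = 5.3521
k* = 5.3521^(1/0.58) ≈ 18.0333
y* = (k*)^α = 18.0333^0.42 ≈ 3.3694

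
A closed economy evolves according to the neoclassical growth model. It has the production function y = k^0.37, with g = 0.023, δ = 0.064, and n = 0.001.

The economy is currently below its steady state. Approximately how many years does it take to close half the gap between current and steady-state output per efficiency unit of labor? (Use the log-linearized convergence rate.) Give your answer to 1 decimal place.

Near the steady state the convergence rate is λ = (1 − α)(n + g + δ).
λ = (1 − 0.37) × 0.088 = 0.63 × 0.088 = 0.05544
Half-life = ln 2 / λ = 0.6931 / 0.05544 ≈ 12.50 years

half-life ≈ 12.5 years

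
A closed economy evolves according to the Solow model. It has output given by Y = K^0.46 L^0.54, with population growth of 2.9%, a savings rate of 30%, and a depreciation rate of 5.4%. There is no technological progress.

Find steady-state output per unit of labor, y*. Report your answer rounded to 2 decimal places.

At the steady state, Δk = 0, so s·k^α = (n + δ)·k.
Dividing both sides by k: k^(1−α) = s / (n + δ).
k^0.54 = 0.30 / (0.029 + 0.054) = 0.30 / 0.083 = 3.6145
k* = 3.6145^(1/0.54) ≈ 10.8000
y* = (k*)^α = 10.8000^0.46 ≈ 2.9880

y* = 2.99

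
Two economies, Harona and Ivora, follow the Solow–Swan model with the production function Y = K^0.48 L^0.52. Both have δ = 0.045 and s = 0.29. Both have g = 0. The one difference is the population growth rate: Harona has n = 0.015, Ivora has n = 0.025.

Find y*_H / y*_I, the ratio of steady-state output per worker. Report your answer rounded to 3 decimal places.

y*_H / y*_I ≈ 1.153

Steady-state y* = [s/(n + δ)]^(α/(1−α)), so the ratio is [ (s_H/(n + δ)_H) / (s_I/(n + δ)_I) ]^0.9231.
s_H/(n + δ)_H = 0.29/0.060 = 4.8333; s_I/(n + δ)_I = 0.29/0.070 = 4.1429.
Ratio = (4.8333/4.1429)^0.9231 = 1.1666^0.9231 ≈ 1.1529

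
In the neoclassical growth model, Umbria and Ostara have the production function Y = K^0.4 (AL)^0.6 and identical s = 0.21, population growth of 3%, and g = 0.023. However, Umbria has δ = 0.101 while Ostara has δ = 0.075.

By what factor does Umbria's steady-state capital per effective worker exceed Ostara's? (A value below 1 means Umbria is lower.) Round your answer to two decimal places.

k*_U / k*_O ≈ 0.73

Steady-state k* = [s/(n + g + δ)]^(1/(1−α)), so the ratio is [ (s_U/(n + g + δ)_U) / (s_O/(n + g + δ)_O) ]^1.6667.
s_U/(n + g + δ)_U = 0.21/0.154 = 1.3636; s_O/(n + g + δ)_O = 0.21/0.128 = 1.6406.
Ratio = (1.3636/1.6406)^1.6667 = 0.8312^1.6667 ≈ 0.7348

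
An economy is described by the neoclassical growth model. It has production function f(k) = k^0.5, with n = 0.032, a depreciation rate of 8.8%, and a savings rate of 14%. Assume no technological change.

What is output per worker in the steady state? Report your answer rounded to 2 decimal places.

In steady state, investment equals break-even investment: s·k^α = (n + δ)·k.
Rearranging, k^(1−α) = s / (n + δ).
k^0.5 = 0.14 / (0.032 + 0.088) = 0.14 / 0.120 = 1.1667
k* = 1.1667^(1/0.5) ≈ 1.3612
y* = (k*)^α = 1.3612^0.5 ≈ 1.1667

y* ≈ 1.17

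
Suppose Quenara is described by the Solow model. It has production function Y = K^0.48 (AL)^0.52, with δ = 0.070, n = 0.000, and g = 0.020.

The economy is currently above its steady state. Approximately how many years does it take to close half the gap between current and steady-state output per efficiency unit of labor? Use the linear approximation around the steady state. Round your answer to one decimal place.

half-life ≈ 14.8 years

Near the steady state the convergence rate is λ = (1 − α)(n + g + δ).
λ = (1 − 0.48) × 0.090 = 0.52 × 0.090 = 0.0468
Half-life = ln 2 / λ = 0.6931 / 0.0468 ≈ 14.81 years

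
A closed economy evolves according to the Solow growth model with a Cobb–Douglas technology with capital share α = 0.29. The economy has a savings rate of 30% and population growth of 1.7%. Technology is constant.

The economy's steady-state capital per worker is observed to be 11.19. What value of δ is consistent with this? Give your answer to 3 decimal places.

δ ≈ 0.037

In steady state, investment equals break-even investment: s·k^α = (n + δ)·k.
So s / (n + δ) = (k*)^(1−α) = 11.19^0.71 = 5.5548.
Therefore n + δ = s / 5.5548 = 0.30 / 5.5548 = 0.0540, so δ = 0.0540 − 0.017 = 0.0370.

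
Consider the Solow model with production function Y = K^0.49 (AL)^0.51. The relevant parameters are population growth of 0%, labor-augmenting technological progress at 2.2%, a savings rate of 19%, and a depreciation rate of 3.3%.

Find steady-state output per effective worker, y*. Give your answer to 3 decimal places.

y* = 3.291

In steady state, investment equals break-even investment: s·k^α = (n + g + δ)·k.
Rearranging, k^(1−α) = s / (n + g + δ).
k^0.51 = 0.19 / (0.000 + 0.022 + 0.033) = 0.19 / 0.055 = 3.4545
k* = 3.4545^(1/0.51) ≈ 11.3673
y* = (k*)^α = 11.3673^0.49 ≈ 3.2906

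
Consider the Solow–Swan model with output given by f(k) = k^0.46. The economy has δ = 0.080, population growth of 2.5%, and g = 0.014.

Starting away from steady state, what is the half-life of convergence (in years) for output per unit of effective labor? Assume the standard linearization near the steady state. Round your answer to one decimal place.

about 10.8 years

Near the steady state the convergence rate is λ = (1 − α)(n + g + δ).
λ = (1 − 0.46) × 0.119 = 0.54 × 0.119 = 0.06426
Half-life = ln 2 / λ = 0.6931 / 0.06426 ≈ 10.79 years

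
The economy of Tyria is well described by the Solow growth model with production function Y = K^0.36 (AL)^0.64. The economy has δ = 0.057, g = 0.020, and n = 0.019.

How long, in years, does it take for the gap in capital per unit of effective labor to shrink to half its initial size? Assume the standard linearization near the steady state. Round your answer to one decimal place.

about 11.3 years

Near the steady state the convergence rate is λ = (1 − α)(n + g + δ).
λ = (1 − 0.36) × 0.096 = 0.64 × 0.096 = 0.06144
Half-life = ln 2 / λ = 0.6931 / 0.06144 ≈ 11.28 years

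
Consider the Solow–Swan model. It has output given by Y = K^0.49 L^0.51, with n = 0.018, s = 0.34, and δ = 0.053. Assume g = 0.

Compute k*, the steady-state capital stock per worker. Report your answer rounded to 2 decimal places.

k* ≈ 21.57

In steady state, investment equals break-even investment: s·k^α = (n + δ)·k.
Dividing both sides by k: k^(1−α) = s / (n + δ).
k^0.51 = 0.34 / (0.018 + 0.053) = 0.34 / 0.071 = 4.7887
k* = 4.7887^(1/0.51) ≈ 21.5655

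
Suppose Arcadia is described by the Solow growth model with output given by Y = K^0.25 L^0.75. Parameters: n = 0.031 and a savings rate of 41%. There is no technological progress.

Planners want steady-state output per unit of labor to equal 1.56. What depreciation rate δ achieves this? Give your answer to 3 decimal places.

Steady state requires s·f(k) = (n + δ)·k, i.e. s·k^α = (n + δ)·k.
Since y* = [s/(n + δ)]^(α/(1−α)), we have s/(n + δ) = (y*)^((1−α)/α) = 1.56^3 = 3.7964.
Therefore n + δ = s / 3.7964 = 0.41 / 3.7964 = 0.1080, so δ = 0.1080 − 0.031 = 0.0770.

δ ≈ 0.077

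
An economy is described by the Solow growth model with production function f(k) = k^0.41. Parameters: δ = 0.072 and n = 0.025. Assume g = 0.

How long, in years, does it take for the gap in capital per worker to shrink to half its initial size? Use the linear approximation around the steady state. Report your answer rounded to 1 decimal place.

Near the steady state the convergence rate is λ = (1 − α)(n + δ).
λ = (1 − 0.41) × 0.097 = 0.59 × 0.097 = 0.05723
Half-life = ln 2 / λ = 0.6931 / 0.05723 ≈ 12.11 years

about 12.1 years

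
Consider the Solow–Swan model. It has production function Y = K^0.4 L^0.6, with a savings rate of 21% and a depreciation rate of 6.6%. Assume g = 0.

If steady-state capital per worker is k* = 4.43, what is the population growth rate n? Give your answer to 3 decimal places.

At the steady state, Δk = 0, so s·k^α = (n + δ)·k.
So s / (n + δ) = (k*)^(1−α) = 4.43^0.6 = 2.4425.
Therefore n + δ = s / 2.4425 = 0.21 / 2.4425 = 0.0860, so n = 0.0860 − 0.066 = 0.0200.

n ≈ 0.020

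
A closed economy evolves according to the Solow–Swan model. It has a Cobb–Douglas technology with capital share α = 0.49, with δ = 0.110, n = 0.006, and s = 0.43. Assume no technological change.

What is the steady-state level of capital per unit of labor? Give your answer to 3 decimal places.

k* = 13.053

At the steady state, Δk = 0, so s·k^α = (n + δ)·k.
Dividing both sides by k: k^(1−α) = s / (n + δ).
k^0.51 = 0.43 / (0.006 + 0.110) = 0.43 / 0.116 = 3.7069
k* = 3.7069^(1/0.51) ≈ 13.0529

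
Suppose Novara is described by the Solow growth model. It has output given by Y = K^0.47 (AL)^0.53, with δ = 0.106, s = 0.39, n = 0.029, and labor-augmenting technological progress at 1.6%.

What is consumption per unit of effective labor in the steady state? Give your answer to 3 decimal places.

c* = 1.415

In steady state, investment equals break-even investment: s·k^α = (n + g + δ)·k.
Rearranging, k^(1−α) = s / (n + g + δ).
k^0.53 = 0.39 / (0.029 + 0.016 + 0.106) = 0.39 / 0.151 = 2.5828
k* = 2.5828^(1/0.53) ≈ 5.9914
y* = (k*)^α = 5.9914^0.47 ≈ 2.3197
c* = (1 − s)·y* = (1 − 0.39) × 2.3197 ≈ 1.4150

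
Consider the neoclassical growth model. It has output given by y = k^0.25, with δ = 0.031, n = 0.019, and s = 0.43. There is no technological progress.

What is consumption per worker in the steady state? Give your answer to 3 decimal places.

Steady state requires s·f(k) = (n + δ)·k, i.e. s·k^α = (n + δ)·k.
Rearranging, k^(1−α) = s / (n + δ).
k^0.75 = 0.43 / (0.019 + 0.031) = 0.43 / 0.050 = 8.6000
k* = 8.6000^(1/0.75) ≈ 17.6197
y* = (k*)^α = 17.6197^0.25 ≈ 2.0488
c* = (1 − s)·y* = (1 − 0.43) × 2.0488 ≈ 1.1678

c* = 1.168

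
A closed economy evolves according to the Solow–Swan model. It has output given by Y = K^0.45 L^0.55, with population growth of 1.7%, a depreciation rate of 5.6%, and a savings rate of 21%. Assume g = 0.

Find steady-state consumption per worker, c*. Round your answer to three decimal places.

c* = 1.875

In steady state, investment equals break-even investment: s·k^α = (n + δ)·k.
Rearranging, k^(1−α) = s / (n + δ).
k^0.55 = 0.21 / (0.017 + 0.056) = 0.21 / 0.073 = 2.8767
k* = 2.8767^(1/0.55) ≈ 6.8289
y* = (k*)^α = 6.8289^0.45 ≈ 2.3739
c* = (1 − s)·y* = (1 − 0.21) × 2.3739 ≈ 1.8754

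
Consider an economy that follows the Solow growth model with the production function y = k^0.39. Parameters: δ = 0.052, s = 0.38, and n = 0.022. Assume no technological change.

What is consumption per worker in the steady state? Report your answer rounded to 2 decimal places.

c* = 1.76

Steady state requires s·f(k) = (n + δ)·k, i.e. s·k^α = (n + δ)·k.
Dividing both sides by k: k^(1−α) = s / (n + δ).
k^0.61 = 0.38 / (0.022 + 0.052) = 0.38 / 0.074 = 5.1351
k* = 5.1351^(1/0.61) ≈ 14.6162
y* = (k*)^α = 14.6162^0.39 ≈ 2.8463
c* = (1 − s)·y* = (1 − 0.38) × 2.8463 ≈ 1.7647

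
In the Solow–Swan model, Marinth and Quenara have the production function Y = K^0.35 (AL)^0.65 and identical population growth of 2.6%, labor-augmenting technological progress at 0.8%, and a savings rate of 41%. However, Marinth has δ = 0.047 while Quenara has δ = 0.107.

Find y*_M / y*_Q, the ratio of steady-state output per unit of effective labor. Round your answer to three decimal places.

ratio ≈ 1.348

Steady-state y* = [s/(n + g + δ)]^(α/(1−α)), so the ratio is [ (s_M/(n + g + δ)_M) / (s_Q/(n + g + δ)_Q) ]^0.5385.
s_M/(n + g + δ)_M = 0.41/0.081 = 5.0617; s_Q/(n + g + δ)_Q = 0.41/0.141 = 2.9078.
Ratio = (5.0617/2.9078)^0.5385 = 1.7407^0.5385 ≈ 1.3478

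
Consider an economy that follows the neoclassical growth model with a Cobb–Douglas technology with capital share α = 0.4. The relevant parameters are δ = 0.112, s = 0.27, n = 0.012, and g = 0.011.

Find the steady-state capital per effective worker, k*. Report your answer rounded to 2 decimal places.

k* = 3.17

Steady state requires s·f(k) = (n + g + δ)·k, i.e. s·k^α = (n + g + δ)·k.
Dividing both sides by k: k^(1−α) = s / (n + g + δ).
k^0.6 = 0.27 / (0.012 + 0.011 + 0.112) = 0.27 / 0.135 = 2.0000
k* = 2.0000^(1/0.6) ≈ 3.1748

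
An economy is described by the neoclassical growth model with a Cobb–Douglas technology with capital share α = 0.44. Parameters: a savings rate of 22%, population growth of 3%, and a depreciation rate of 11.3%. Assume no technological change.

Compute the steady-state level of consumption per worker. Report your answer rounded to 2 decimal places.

At the steady state, Δk = 0, so s·k^α = (n + δ)·k.
Dividing both sides by k: k^(1−α) = s / (n + δ).
k^0.56 = 0.22 / (0.030 + 0.113) = 0.22 / 0.143 = 1.5385
k* = 1.5385^(1/0.56) ≈ 2.1583
y* = (k*)^α = 2.1583^0.44 ≈ 1.4028
c* = (1 − s)·y* = (1 − 0.22) × 1.4028 ≈ 1.0942

c* = 1.09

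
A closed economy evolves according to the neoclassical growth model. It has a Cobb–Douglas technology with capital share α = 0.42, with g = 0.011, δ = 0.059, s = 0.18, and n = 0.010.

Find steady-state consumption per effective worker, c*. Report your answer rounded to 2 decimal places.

In steady state, investment equals break-even investment: s·k^α = (n + g + δ)·k.
Dividing both sides by k: k^(1−α) = s / (n + g + δ).
k^0.58 = 0.18 / (0.010 + 0.011 + 0.059) = 0.18 / 0.080 = 2.2500
k* = 2.2500^(1/0.58) ≈ 4.0477
y* = (k*)^α = 4.0477^0.42 ≈ 1.7990
c* = (1 − s)·y* = (1 − 0.18) × 1.7990 ≈ 1.4752

c* = 1.48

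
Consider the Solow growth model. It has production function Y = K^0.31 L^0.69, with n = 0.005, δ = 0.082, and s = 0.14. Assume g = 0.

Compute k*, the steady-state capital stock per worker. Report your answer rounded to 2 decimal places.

At the steady state, Δk = 0, so s·k^α = (n + δ)·k.
Rearranging, k^(1−α) = s / (n + δ).
k^0.69 = 0.14 / (0.005 + 0.082) = 0.14 / 0.087 = 1.6092
k* = 1.6092^(1/0.69) ≈ 1.9927

k* = 1.99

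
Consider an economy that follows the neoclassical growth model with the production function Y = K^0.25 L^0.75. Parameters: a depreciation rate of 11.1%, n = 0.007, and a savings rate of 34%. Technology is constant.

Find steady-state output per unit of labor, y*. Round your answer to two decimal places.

y* = 1.42

In steady state, investment equals break-even investment: s·k^α = (n + δ)·k.
Rearranging, k^(1−α) = s / (n + δ).
k^0.75 = 0.34 / (0.007 + 0.111) = 0.34 / 0.118 = 2.8814
k* = 2.8814^(1/0.75) ≈ 4.1002
y* = (k*)^α = 4.1002^0.25 ≈ 1.4230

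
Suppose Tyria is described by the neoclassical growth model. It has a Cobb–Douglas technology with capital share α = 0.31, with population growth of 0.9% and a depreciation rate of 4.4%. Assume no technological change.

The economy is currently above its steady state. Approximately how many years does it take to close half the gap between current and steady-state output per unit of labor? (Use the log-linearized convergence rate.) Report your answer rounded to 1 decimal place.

half-life ≈ 19.0 years

Near the steady state the convergence rate is λ = (1 − α)(n + δ).
λ = (1 − 0.31) × 0.053 = 0.69 × 0.053 = 0.03657
Half-life = ln 2 / λ = 0.6931 / 0.03657 ≈ 18.95 years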